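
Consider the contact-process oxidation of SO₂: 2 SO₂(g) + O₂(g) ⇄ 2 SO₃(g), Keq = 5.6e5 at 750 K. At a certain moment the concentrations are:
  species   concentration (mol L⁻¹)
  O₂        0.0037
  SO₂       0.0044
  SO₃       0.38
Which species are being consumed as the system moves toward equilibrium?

Q = [SO₃]² / ([SO₂]²·[O₂]) = (0.38)² / ((0.0044)²·(0.0037)) = 2.0e6
Q = 2.0e6 > Keq = 5.6e5: net reverse reaction.

SO₃ (products)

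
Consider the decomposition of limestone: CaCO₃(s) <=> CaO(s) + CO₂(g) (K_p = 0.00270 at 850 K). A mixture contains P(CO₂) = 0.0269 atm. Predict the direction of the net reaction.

(CaCO₃, CaO are pure solids — omitted from Q_p.)
Q_p = P(CO₂) = 0.0269
Q_p = 0.0269 > K_p = 0.00270, so the reverse reaction proceeds.

to the left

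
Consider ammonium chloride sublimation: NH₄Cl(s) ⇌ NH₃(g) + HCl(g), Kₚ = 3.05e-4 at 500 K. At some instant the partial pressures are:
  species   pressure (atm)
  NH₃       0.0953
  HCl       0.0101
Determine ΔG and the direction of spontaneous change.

(NH₄Cl is a pure solid — omitted from Qₚ.)
Qₚ = P(NH₃)·P(HCl) = (0.0953)·(0.0101) = 9.63e-4
ΔG = RT ln(Qₚ/Kₚ) = (8.314 J mol⁻¹ K⁻¹)(500 K) × ln(9.63e-4/3.05e-4)
   = (4.157 kJ/mol)(1.150) = 4.78 kJ/mol
ΔG > 0, so the forward reaction is non-spontaneous (proceeds in reverse).

ΔG = 4.78 kJ/mol; the forward reaction is non-spontaneous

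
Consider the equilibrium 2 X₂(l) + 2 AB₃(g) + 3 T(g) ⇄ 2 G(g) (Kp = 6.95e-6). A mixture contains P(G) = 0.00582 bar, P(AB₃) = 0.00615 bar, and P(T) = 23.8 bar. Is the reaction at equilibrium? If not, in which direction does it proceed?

(X₂ is a pure liquid — omitted from Qp.)
Qp = P(G)² / (P(AB₃)²·P(T)³) = (0.00582)² / ((0.00615)²·(23.8)³) = 6.64e-5
Qp = 6.64e-5 > Kp = 6.95e-6, so the reverse reaction proceeds.

in the reverse direction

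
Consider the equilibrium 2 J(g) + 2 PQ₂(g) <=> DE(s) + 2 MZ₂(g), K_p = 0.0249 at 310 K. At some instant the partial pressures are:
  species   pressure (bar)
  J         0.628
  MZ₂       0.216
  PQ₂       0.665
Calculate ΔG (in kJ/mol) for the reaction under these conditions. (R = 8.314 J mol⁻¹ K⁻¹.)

(DE is a pure solid — omitted from Q_p.)
Q_p = P(MZ₂)² / (P(J)²·P(PQ₂)²) = (0.216)² / ((0.628)²·(0.665)²) = 0.268
ΔG = RT ln(Q_p/K_p) = (8.314 J mol⁻¹ K⁻¹)(310 K) × ln(0.268/0.0249)
   = (2.577 kJ/mol)(2.376) = 6.12 kJ/mol
ΔG > 0, so the forward reaction is non-spontaneous (proceeds in reverse).

ΔG = 6.12 kJ/mol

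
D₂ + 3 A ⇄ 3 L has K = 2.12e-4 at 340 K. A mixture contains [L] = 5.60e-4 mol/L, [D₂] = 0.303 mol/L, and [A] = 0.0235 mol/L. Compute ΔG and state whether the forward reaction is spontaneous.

ΔG = -4.40 kJ/mol; the forward reaction is spontaneous

Q = [L]³ / ([D₂]·[A]³) = (5.60e-4)³ / ((0.303)·(0.0235)³) = 4.47e-5
ΔG = RT ln(Q/K) = (8.314 J mol⁻¹ K⁻¹)(340 K) × ln(4.47e-5/2.12e-4)
   = (2.827 kJ/mol)(-1.557) = -4.40 kJ/mol
ΔG < 0, so the forward reaction is spontaneous (proceeds forward).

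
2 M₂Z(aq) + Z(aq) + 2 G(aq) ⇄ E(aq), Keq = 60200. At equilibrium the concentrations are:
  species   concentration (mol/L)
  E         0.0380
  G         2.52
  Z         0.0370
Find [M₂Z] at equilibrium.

[M₂Z] = 0.00164 mol/L

At equilibrium, Keq = [E] / ([M₂Z]²·[Z]·[G]²) = 60200.
(0.0380) / (([M₂Z])²·(0.0370)·(2.52)²) = 60200
[M₂Z]² = 2.69×10⁻⁶ ⇒ [M₂Z] = 0.00164 mol/L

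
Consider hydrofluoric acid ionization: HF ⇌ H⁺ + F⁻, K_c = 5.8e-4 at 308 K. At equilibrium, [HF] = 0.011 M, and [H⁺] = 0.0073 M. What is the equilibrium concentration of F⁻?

At equilibrium, K_c = [H⁺]·[F⁻] / [HF] = 5.8e-4.
(0.0073)·([F⁻]) / (0.011) = 5.8e-4
[F⁻] = 8.74e-4 = 8.7e-4 M

[F⁻] = 8.7e-4 M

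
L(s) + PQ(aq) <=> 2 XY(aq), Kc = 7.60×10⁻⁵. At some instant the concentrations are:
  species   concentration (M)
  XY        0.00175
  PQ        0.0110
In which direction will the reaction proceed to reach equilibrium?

reverse (toward reactants)

(L is a pure solid — omitted from Qc.)
Qc = [XY]² / [PQ] = (0.00175)² / (0.0110) = 2.78×10⁻⁴
Qc = 2.78×10⁻⁴ > Kc = 7.60×10⁻⁵, so the reverse reaction proceeds.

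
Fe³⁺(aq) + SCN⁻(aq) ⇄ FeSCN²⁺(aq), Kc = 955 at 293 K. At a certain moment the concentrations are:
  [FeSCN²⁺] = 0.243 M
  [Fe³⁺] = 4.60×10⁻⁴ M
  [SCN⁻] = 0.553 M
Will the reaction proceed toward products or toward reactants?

Qc = [FeSCN²⁺] / ([Fe³⁺]·[SCN⁻]) = (0.243) / ((4.60×10⁻⁴)·(0.553)) = 955
Qc = 955 = Kc, so the system is already at equilibrium.

neither direction; the system is at equilibrium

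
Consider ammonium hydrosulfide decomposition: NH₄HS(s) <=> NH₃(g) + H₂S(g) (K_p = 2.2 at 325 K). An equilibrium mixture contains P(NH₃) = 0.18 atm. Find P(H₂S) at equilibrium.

(NH₄HS is a pure solid — omitted from K_p.)
At equilibrium, K_p = P(NH₃)·P(H₂S) = 2.2.
(0.18)·(P(H₂S)) = 2.2
P(H₂S) = 12.2 = 12 atm

P(H₂S) = 12 atm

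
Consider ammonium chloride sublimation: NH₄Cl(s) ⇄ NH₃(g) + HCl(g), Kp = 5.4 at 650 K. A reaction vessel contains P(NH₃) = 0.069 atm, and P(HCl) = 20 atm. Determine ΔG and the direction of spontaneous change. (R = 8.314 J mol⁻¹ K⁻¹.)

(NH₄Cl is a pure solid — omitted from Qp.)
Qp = P(NH₃)·P(HCl) = (0.069)·(20) = 1.38
ΔG = RT ln(Qp/Kp) = (8.314 J mol⁻¹ K⁻¹)(650 K) × ln(1.38/5.4)
   = (5.404 kJ/mol)(-1.364) = -7.37 kJ/mol
ΔG < 0, so the forward reaction is spontaneous (proceeds forward).

ΔG = -7.37 kJ/mol; the forward reaction is spontaneous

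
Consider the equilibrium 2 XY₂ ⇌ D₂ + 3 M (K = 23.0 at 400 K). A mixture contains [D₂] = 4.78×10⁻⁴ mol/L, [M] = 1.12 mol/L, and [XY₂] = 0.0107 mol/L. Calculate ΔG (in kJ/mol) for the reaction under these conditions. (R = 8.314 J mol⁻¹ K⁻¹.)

ΔG = -4.54 kJ/mol

Q = [D₂]·[M]³ / [XY₂]² = (4.78×10⁻⁴)·(1.12)³ / (0.0107)² = 5.87
ΔG = RT ln(Q/K) = (8.314 J mol⁻¹ K⁻¹)(400 K) × ln(5.87/23.0)
   = (3.326 kJ/mol)(-1.366) = -4.54 kJ/mol
ΔG < 0, so the forward reaction is spontaneous (proceeds forward).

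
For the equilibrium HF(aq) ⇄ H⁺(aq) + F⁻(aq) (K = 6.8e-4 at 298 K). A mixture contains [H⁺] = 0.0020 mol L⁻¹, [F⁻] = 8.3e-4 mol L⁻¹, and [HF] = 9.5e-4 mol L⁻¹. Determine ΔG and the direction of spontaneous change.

Q = [H⁺]·[F⁻] / [HF] = (0.0020)·(8.3e-4) / (9.5e-4) = 0.00175
ΔG = RT ln(Q/K) = (8.314 J mol⁻¹ K⁻¹)(298 K) × ln(0.00175/6.8e-4)
   = (2.478 kJ/mol)(0.9453) = 2.34 kJ/mol
ΔG > 0, so the forward reaction is non-spontaneous (proceeds in reverse).

ΔG = 2.34 kJ/mol; the forward reaction is non-spontaneous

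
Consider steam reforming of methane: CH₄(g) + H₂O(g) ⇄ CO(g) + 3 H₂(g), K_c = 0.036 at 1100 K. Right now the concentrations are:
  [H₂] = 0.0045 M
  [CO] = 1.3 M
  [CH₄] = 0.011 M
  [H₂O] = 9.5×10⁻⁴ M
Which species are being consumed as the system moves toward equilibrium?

CH₄, H₂O (reactants)

Q_c = [CO]·[H₂]³ / ([CH₄]·[H₂O]) = (1.3)·(0.0045)³ / ((0.011)·(9.5×10⁻⁴)) = 0.011
Q_c = 0.011 < K_c = 0.036: net forward reaction.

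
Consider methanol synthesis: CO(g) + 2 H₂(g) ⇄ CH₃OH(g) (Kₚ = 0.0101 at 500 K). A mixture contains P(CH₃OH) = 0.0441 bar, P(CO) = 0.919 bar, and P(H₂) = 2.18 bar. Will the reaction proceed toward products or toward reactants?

Qₚ = P(CH₃OH) / (P(CO)·P(H₂)²) = (0.0441) / ((0.919)·(2.18)²) = 0.0101
Qₚ = 0.0101 = Kₚ, so the system is already at equilibrium.

no net change (already at equilibrium)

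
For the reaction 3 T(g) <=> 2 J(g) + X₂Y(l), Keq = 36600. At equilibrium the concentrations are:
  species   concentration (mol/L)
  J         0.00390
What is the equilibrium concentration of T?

(X₂Y is a pure liquid — omitted from Keq.)
At equilibrium, Keq = [J]² / [T]³ = 36600.
(0.00390)² / ([T])³ = 36600
[T]³ = 4.16×10⁻¹⁰ ⇒ [T] = 7.46×10⁻⁴ mol/L

[T] = 7.46×10⁻⁴ mol/L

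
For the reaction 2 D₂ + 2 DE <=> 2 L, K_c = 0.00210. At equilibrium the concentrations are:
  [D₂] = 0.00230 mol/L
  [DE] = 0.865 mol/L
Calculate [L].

[L] = 9.12e-5 mol/L

At equilibrium, K_c = [L]² / ([D₂]²·[DE]²) = 0.00210.
([L])² / ((0.00230)²·(0.865)²) = 0.00210
[L]² = 8.31e-9 ⇒ [L] = 9.12e-5 mol/L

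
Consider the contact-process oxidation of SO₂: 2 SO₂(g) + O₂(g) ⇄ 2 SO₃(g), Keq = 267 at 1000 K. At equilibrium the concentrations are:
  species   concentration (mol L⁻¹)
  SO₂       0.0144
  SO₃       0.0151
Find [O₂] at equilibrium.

[O₂] = 0.00412 mol L⁻¹

At equilibrium, Keq = [SO₃]² / ([SO₂]²·[O₂]) = 267.
(0.0151)² / ((0.0144)²·([O₂])) = 267
[O₂] = 0.00412 mol L⁻¹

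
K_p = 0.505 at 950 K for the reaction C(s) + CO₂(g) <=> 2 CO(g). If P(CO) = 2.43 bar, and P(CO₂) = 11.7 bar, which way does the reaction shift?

(C is a pure solid — omitted from Q_p.)
Q_p = P(CO)² / P(CO₂) = (2.43)² / (11.7) = 0.505
Q_p = 0.505 = K_p, so the system is already at equilibrium.

neither direction; the system is at equilibrium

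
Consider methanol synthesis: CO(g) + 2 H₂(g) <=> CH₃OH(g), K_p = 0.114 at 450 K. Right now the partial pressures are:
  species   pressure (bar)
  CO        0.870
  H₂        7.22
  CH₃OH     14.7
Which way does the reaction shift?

Q_p = P(CH₃OH) / (P(CO)·P(H₂)²) = (14.7) / ((0.870)·(7.22)²) = 0.324
Q_p = 0.324 > K_p = 0.114, so the reverse reaction proceeds.

toward reactants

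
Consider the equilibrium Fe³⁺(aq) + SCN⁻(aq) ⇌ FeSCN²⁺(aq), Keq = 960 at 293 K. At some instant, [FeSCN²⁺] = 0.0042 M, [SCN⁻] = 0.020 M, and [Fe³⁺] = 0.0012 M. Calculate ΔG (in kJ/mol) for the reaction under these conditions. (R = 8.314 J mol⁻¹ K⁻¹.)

ΔG = -4.15 kJ/mol

Q = [FeSCN²⁺] / ([Fe³⁺]·[SCN⁻]) = (0.0042) / ((0.0012)·(0.020)) = 175
ΔG = RT ln(Q/Keq) = (8.314 J mol⁻¹ K⁻¹)(293 K) × ln(175/960)
   = (2.436 kJ/mol)(-1.702) = -4.15 kJ/mol
ΔG < 0, so the forward reaction is spontaneous (proceeds forward).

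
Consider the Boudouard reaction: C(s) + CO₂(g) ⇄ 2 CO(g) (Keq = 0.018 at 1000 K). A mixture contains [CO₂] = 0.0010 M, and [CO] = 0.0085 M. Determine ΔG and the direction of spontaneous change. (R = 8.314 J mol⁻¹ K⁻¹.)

ΔG = 11.6 kJ/mol; the forward reaction is non-spontaneous

(C is a pure solid — omitted from Q.)
Q = [CO]² / [CO₂] = (0.0085)² / (0.0010) = 0.0723
ΔG = RT ln(Q/Keq) = (8.314 J mol⁻¹ K⁻¹)(1000 K) × ln(0.0723/0.018)
   = (8.314 kJ/mol)(1.390) = 11.6 kJ/mol
ΔG > 0, so the forward reaction is non-spontaneous (proceeds in reverse).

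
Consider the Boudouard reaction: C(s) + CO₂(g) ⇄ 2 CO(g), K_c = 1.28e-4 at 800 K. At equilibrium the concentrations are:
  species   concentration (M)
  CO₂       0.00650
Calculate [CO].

[CO] = 9.12e-4 M

(C is a pure solid — omitted from K_c.)
At equilibrium, K_c = [CO]² / [CO₂] = 1.28e-4.
([CO])² / (0.00650) = 1.28e-4
[CO]² = 8.32e-7 ⇒ [CO] = 9.12e-4 M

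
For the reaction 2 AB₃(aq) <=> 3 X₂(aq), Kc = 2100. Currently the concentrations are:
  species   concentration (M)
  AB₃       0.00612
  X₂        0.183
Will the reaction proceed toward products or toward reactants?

Qc = [X₂]³ / [AB₃]² = (0.183)³ / (0.00612)² = 164
Qc = 164 < Kc = 2100, so the forward reaction proceeds.

in the forward direction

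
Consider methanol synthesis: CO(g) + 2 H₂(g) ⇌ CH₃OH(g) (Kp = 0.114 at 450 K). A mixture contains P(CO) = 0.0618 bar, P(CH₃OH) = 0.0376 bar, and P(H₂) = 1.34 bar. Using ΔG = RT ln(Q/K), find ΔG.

ΔG = 4.08 kJ/mol

Qp = P(CH₃OH) / (P(CO)·P(H₂)²) = (0.0376) / ((0.0618)·(1.34)²) = 0.339
ΔG = RT ln(Qp/Kp) = (8.314 J mol⁻¹ K⁻¹)(450 K) × ln(0.339/0.114)
   = (3.741 kJ/mol)(1.090) = 4.08 kJ/mol
ΔG > 0, so the forward reaction is non-spontaneous (proceeds in reverse).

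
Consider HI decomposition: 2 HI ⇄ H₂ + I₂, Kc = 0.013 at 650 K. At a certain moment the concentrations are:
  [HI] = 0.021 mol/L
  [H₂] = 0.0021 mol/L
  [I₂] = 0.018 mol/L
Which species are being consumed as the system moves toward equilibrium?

Qc = [H₂]·[I₂] / [HI]² = (0.0021)·(0.018) / (0.021)² = 0.086
Qc = 0.086 > Kc = 0.013: net reverse reaction.

H₂, I₂ (products)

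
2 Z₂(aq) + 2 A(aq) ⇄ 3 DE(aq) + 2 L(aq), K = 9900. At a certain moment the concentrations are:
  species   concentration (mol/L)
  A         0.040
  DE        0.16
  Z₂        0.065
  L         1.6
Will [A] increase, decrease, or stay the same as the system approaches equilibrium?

decrease

Q = [DE]³·[L]² / ([Z₂]²·[A]²) = (0.16)³·(1.6)² / ((0.065)²·(0.040)²) = 1600
Q = 1600 < K = 9900: net forward reaction.
A is a reactant, so it decreases.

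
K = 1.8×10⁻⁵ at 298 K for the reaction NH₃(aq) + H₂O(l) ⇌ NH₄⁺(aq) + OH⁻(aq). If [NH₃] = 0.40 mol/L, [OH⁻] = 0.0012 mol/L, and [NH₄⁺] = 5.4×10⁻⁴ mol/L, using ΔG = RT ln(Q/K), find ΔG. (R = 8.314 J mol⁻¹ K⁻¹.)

ΔG = -5.97 kJ/mol

(H₂O is a pure liquid — omitted from Q.)
Q = [NH₄⁺]·[OH⁻] / [NH₃] = (5.4×10⁻⁴)·(0.0012) / (0.40) = 1.62×10⁻⁶
ΔG = RT ln(Q/K) = (8.314 J mol⁻¹ K⁻¹)(298 K) × ln(1.62×10⁻⁶/1.8×10⁻⁵)
   = (2.478 kJ/mol)(-2.408) = -5.97 kJ/mol
ΔG < 0, so the forward reaction is spontaneous (proceeds forward).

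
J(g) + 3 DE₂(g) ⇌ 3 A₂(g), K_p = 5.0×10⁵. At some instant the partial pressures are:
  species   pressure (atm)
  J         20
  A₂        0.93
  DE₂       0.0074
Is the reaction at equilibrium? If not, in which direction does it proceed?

Q_p = P(A₂)³ / (P(J)·P(DE₂)³) = (0.93)³ / ((20)·(0.0074)³) = 99000
Q_p = 99000 < K_p = 5.0×10⁵, so the forward reaction proceeds.

toward products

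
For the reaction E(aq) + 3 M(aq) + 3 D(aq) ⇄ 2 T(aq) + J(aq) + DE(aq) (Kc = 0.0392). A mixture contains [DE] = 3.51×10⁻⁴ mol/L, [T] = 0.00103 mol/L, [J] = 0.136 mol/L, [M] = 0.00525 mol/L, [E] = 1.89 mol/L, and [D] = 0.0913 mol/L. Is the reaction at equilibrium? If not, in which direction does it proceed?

Qc = [T]²·[J]·[DE] / ([E]·[M]³·[D]³) = (0.00103)²·(0.136)·(3.51×10⁻⁴) / ((1.89)·(0.00525)³·(0.0913)³) = 0.243
Qc = 0.243 > Kc = 0.0392, so the reverse reaction proceeds.

in the reverse direction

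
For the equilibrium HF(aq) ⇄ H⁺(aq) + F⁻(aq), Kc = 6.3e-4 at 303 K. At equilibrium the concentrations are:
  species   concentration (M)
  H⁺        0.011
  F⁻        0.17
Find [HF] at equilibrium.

[HF] = 3.0 M

At equilibrium, Kc = [H⁺]·[F⁻] / [HF] = 6.3e-4.
(0.011)·(0.17) / ([HF]) = 6.3e-4
[HF] = 2.97 = 3.0 M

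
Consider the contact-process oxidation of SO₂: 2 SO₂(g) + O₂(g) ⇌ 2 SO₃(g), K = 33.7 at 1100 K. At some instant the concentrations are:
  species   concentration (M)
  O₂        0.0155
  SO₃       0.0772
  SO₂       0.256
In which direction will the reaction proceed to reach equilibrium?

Q = [SO₃]² / ([SO₂]²·[O₂]) = (0.0772)² / ((0.256)²·(0.0155)) = 5.87
Q = 5.87 < K = 33.7, so the forward reaction proceeds.

toward products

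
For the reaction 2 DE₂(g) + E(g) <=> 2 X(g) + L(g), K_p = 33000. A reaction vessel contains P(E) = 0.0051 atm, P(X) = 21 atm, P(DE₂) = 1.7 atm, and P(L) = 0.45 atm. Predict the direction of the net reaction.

in the forward direction

Q_p = P(X)²·P(L) / (P(DE₂)²·P(E)) = (21)²·(0.45) / ((1.7)²·(0.0051)) = 13000
Q_p = 13000 < K_p = 33000, so the forward reaction proceeds.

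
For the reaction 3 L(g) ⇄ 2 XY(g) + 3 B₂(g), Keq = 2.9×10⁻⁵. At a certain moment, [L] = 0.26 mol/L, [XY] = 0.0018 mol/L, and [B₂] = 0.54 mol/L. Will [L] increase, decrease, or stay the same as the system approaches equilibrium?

stay the same

Q = [XY]²·[B₂]³ / [L]³ = (0.0018)²·(0.54)³ / (0.26)³ = 2.9×10⁻⁵
Q = 2.9×10⁻⁵ = Keq; the system is at equilibrium.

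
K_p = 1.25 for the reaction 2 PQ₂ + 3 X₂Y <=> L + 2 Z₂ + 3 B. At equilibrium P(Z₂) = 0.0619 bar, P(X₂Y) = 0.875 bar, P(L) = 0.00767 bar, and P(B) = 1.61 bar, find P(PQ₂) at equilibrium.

At equilibrium, K_p = P(L)·P(Z₂)²·P(B)³ / (P(PQ₂)²·P(X₂Y)³) = 1.25.
(0.00767)·(0.0619)²·(1.61)³ / ((P(PQ₂))²·(0.875)³) = 1.25
P(PQ₂)² = 1.46×10⁻⁴ ⇒ P(PQ₂) = 0.0121 bar

P(PQ₂) = 0.0121 bar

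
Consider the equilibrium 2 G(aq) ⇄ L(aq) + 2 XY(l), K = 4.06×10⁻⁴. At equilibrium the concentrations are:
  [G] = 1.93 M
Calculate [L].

(XY is a pure liquid — omitted from K.)
At equilibrium, K = [L] / [G]² = 4.06×10⁻⁴.
([L]) / (1.93)² = 4.06×10⁻⁴
[L] = 0.00151 M

[L] = 0.00151 M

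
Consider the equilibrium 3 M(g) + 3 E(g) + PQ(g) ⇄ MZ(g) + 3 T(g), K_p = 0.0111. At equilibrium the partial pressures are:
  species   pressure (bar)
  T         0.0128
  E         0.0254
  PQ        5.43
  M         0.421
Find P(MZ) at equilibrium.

P(MZ) = 0.0351 bar

At equilibrium, K_p = P(MZ)·P(T)³ / (P(M)³·P(E)³·P(PQ)) = 0.0111.
(P(MZ))·(0.0128)³ / ((0.421)³·(0.0254)³·(5.43)) = 0.0111
P(MZ) = 0.0351 bar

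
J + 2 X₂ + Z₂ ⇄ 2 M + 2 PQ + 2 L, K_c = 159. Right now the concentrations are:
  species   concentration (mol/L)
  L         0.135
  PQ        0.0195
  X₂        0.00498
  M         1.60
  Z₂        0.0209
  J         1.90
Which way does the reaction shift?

Q_c = [M]²·[PQ]²·[L]² / ([J]·[X₂]²·[Z₂]) = (1.60)²·(0.0195)²·(0.135)² / ((1.90)·(0.00498)²·(0.0209)) = 18.0
Q_c = 18.0 < K_c = 159, so the forward reaction proceeds.

in the forward direction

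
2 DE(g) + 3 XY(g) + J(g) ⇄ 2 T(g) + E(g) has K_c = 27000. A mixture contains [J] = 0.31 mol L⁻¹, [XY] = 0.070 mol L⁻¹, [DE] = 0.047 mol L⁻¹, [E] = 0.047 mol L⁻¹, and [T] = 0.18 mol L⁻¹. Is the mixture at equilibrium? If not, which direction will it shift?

no; Q < K, reaction proceeds forward

Q_c = [T]²·[E] / ([DE]²·[XY]³·[J]) = (0.18)²·(0.047) / ((0.047)²·(0.070)³·(0.31)) = 6500
Q_c = 6500 < K_c = 27000: net forward reaction.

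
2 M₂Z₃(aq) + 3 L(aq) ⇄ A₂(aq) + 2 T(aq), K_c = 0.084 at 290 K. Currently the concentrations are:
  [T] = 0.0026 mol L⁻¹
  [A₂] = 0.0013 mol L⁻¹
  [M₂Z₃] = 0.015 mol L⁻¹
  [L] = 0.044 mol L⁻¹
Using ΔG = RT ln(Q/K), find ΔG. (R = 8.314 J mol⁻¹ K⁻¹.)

ΔG = 4.09 kJ/mol

Q_c = [A₂]·[T]² / ([M₂Z₃]²·[L]³) = (0.0013)·(0.0026)² / ((0.015)²·(0.044)³) = 0.459
ΔG = RT ln(Q_c/K_c) = (8.314 J mol⁻¹ K⁻¹)(290 K) × ln(0.459/0.084)
   = (2.411 kJ/mol)(1.698) = 4.09 kJ/mol
ΔG > 0, so the forward reaction is non-spontaneous (proceeds in reverse).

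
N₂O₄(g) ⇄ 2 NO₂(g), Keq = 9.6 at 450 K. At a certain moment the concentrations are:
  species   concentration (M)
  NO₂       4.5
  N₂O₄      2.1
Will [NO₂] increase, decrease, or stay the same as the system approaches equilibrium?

stay the same

Q = [NO₂]² / [N₂O₄] = (4.5)² / (2.1) = 9.6
Q = 9.6 = Keq; the system is at equilibrium.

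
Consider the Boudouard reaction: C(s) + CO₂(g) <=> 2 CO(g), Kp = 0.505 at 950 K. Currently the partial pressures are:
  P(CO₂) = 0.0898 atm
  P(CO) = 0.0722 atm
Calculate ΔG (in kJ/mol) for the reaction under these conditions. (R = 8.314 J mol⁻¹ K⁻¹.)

(C is a pure solid — omitted from Qp.)
Qp = P(CO)² / P(CO₂) = (0.0722)² / (0.0898) = 0.0580
ΔG = RT ln(Qp/Kp) = (8.314 J mol⁻¹ K⁻¹)(950 K) × ln(0.0580/0.505)
   = (7.898 kJ/mol)(-2.164) = -17.1 kJ/mol
ΔG < 0, so the forward reaction is spontaneous (proceeds forward).

ΔG = -17.1 kJ/mol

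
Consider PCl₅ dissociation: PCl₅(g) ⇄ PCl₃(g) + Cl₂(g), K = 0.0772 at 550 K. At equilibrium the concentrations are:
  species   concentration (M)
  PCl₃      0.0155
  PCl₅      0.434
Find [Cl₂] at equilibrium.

At equilibrium, K = [PCl₃]·[Cl₂] / [PCl₅] = 0.0772.
(0.0155)·([Cl₂]) / (0.434) = 0.0772
[Cl₂] = 2.16 M

[Cl₂] = 2.16 M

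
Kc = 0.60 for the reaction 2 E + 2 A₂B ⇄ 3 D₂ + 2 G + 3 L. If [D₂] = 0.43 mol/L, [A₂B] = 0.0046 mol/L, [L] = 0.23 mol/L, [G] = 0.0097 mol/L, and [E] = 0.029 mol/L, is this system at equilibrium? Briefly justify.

no; Q > K, reaction proceeds in reverse

Qc = [D₂]³·[G]²·[L]³ / ([E]²·[A₂B]²) = (0.43)³·(0.0097)²·(0.23)³ / ((0.029)²·(0.0046)²) = 5.1
Qc = 5.1 > Kc = 0.60: net reverse reaction.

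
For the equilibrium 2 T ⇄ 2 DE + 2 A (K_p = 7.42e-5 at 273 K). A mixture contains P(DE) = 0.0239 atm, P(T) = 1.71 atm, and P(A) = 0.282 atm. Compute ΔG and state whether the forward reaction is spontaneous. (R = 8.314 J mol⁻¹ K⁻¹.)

Q_p = P(DE)²·P(A)² / P(T)² = (0.0239)²·(0.282)² / (1.71)² = 1.55e-5
ΔG = RT ln(Q_p/K_p) = (8.314 J mol⁻¹ K⁻¹)(273 K) × ln(1.55e-5/7.42e-5)
   = (2.270 kJ/mol)(-1.566) = -3.55 kJ/mol
ΔG < 0, so the forward reaction is spontaneous (proceeds forward).

ΔG = -3.55 kJ/mol; the forward reaction is spontaneous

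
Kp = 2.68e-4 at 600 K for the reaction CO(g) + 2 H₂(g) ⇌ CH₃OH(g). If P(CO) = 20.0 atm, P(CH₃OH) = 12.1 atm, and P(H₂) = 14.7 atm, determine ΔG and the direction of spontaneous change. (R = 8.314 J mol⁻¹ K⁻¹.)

Qp = P(CH₃OH) / (P(CO)·P(H₂)²) = (12.1) / ((20.0)·(14.7)²) = 0.00280
ΔG = RT ln(Qp/Kp) = (8.314 J mol⁻¹ K⁻¹)(600 K) × ln(0.00280/2.68e-4)
   = (4.988 kJ/mol)(2.346) = 11.7 kJ/mol
ΔG > 0, so the forward reaction is non-spontaneous (proceeds in reverse).

ΔG = 11.7 kJ/mol; the forward reaction is non-spontaneous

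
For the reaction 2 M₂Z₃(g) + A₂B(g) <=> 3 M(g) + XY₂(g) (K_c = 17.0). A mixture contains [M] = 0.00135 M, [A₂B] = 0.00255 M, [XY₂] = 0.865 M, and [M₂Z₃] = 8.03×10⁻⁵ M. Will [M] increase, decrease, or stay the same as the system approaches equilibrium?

decrease

Q_c = [M]³·[XY₂] / ([M₂Z₃]²·[A₂B]) = (0.00135)³·(0.865) / ((8.03×10⁻⁵)²·(0.00255)) = 129
Q_c = 129 > K_c = 17.0: net reverse reaction.
M is a product, so it decreases.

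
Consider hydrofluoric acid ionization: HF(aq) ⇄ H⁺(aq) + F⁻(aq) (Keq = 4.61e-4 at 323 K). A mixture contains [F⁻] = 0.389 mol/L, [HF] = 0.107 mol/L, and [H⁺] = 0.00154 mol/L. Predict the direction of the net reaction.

Q = [H⁺]·[F⁻] / [HF] = (0.00154)·(0.389) / (0.107) = 0.00560
Q = 0.00560 > Keq = 4.61e-4, so the reverse reaction proceeds.

to the left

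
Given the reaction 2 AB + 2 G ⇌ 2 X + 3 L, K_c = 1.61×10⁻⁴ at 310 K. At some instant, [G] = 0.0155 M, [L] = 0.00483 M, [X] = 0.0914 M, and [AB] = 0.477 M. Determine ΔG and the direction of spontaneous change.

Q_c = [X]²·[L]³ / ([AB]²·[G]²) = (0.0914)²·(0.00483)³ / ((0.477)²·(0.0155)²) = 1.72×10⁻⁵
ΔG = RT ln(Q_c/K_c) = (8.314 J mol⁻¹ K⁻¹)(310 K) × ln(1.72×10⁻⁵/1.61×10⁻⁴)
   = (2.577 kJ/mol)(-2.236) = -5.76 kJ/mol
ΔG < 0, so the forward reaction is spontaneous (proceeds forward).

ΔG = -5.76 kJ/mol; the forward reaction is spontaneous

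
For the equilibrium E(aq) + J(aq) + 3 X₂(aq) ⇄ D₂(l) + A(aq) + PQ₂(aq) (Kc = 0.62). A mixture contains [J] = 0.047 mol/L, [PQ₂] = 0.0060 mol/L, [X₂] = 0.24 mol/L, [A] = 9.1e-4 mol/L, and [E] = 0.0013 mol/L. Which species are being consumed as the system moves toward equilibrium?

D₂, A, PQ₂ (products)

(D₂ is a pure liquid — omitted from Qc.)
Qc = [A]·[PQ₂] / ([E]·[J]·[X₂]³) = (9.1e-4)·(0.0060) / ((0.0013)·(0.047)·(0.24)³) = 6.5
Qc = 6.5 > Kc = 0.62: net reverse reaction.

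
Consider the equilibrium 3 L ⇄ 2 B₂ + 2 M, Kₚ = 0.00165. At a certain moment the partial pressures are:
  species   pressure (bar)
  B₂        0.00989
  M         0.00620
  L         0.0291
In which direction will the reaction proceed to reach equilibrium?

in the forward direction

Qₚ = P(B₂)²·P(M)² / P(L)³ = (0.00989)²·(0.00620)² / (0.0291)³ = 1.53e-4
Qₚ = 1.53e-4 < Kₚ = 0.00165, so the forward reaction proceeds.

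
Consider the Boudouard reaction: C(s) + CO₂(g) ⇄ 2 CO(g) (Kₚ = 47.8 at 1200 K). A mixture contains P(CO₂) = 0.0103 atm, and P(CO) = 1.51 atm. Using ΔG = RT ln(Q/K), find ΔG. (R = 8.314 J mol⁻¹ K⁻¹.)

ΔG = 15.3 kJ/mol

(C is a pure solid — omitted from Qₚ.)
Qₚ = P(CO)² / P(CO₂) = (1.51)² / (0.0103) = 221
ΔG = RT ln(Qₚ/Kₚ) = (8.314 J mol⁻¹ K⁻¹)(1200 K) × ln(221/47.8)
   = (9.977 kJ/mol)(1.531) = 15.3 kJ/mol
ΔG > 0, so the forward reaction is non-spontaneous (proceeds in reverse).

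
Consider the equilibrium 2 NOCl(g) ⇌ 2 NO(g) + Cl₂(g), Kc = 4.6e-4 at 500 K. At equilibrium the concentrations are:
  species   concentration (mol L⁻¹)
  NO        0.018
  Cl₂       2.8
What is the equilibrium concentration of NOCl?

At equilibrium, Kc = [NO]²·[Cl₂] / [NOCl]² = 4.6e-4.
(0.018)²·(2.8) / ([NOCl])² = 4.6e-4
[NOCl]² = 1.97 ⇒ [NOCl] = 1.4 mol L⁻¹

[NOCl] = 1.4 mol L⁻¹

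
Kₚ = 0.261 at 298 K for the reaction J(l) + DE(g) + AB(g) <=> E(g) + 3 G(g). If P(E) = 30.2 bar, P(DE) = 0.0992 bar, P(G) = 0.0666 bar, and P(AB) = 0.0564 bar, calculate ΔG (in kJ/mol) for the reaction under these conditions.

(J is a pure liquid — omitted from Qₚ.)
Qₚ = P(E)·P(G)³ / (P(DE)·P(AB)) = (30.2)·(0.0666)³ / ((0.0992)·(0.0564)) = 1.59
ΔG = RT ln(Qₚ/Kₚ) = (8.314 J mol⁻¹ K⁻¹)(298 K) × ln(1.59/0.261)
   = (2.478 kJ/mol)(1.807) = 4.48 kJ/mol
ΔG > 0, so the forward reaction is non-spontaneous (proceeds in reverse).

ΔG = 4.48 kJ/mol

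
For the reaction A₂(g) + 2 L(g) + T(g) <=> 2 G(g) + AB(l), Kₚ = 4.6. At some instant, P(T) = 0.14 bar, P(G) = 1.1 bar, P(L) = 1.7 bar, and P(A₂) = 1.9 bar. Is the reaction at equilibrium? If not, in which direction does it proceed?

in the forward direction

(AB is a pure liquid — omitted from Qₚ.)
Qₚ = P(G)² / (P(A₂)·P(L)²·P(T)) = (1.1)² / ((1.9)·(1.7)²·(0.14)) = 1.6
Qₚ = 1.6 < Kₚ = 4.6, so the forward reaction proceeds.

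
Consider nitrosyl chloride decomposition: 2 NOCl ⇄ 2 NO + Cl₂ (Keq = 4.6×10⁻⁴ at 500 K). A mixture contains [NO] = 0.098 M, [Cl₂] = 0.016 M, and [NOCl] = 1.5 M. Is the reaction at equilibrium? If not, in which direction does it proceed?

Q = [NO]²·[Cl₂] / [NOCl]² = (0.098)²·(0.016) / (1.5)² = 6.8×10⁻⁵
Q = 6.8×10⁻⁵ < Keq = 4.6×10⁻⁴, so the forward reaction proceeds.

to the right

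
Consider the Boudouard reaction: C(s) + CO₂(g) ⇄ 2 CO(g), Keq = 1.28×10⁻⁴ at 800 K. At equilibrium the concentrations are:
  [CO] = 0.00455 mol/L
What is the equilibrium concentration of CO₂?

(C is a pure solid — omitted from Keq.)
At equilibrium, Keq = [CO]² / [CO₂] = 1.28×10⁻⁴.
(0.00455)² / ([CO₂]) = 1.28×10⁻⁴
[CO₂] = 0.162 mol/L

[CO₂] = 0.162 mol/L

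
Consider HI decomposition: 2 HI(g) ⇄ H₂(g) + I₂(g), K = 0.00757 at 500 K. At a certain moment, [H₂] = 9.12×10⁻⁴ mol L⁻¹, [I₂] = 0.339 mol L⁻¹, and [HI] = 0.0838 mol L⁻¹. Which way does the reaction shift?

Q = [H₂]·[I₂] / [HI]² = (9.12×10⁻⁴)·(0.339) / (0.0838)² = 0.0440
Q = 0.0440 > K = 0.00757, so the reverse reaction proceeds.

reverse (toward reactants)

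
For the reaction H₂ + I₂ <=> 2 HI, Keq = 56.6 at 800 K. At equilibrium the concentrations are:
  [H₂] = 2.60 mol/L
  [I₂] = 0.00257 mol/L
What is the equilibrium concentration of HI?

At equilibrium, Keq = [HI]² / ([H₂]·[I₂]) = 56.6.
([HI])² / ((2.60)·(0.00257)) = 56.6
[HI]² = 0.378 ⇒ [HI] = 0.615 mol/L

[HI] = 0.615 mol/L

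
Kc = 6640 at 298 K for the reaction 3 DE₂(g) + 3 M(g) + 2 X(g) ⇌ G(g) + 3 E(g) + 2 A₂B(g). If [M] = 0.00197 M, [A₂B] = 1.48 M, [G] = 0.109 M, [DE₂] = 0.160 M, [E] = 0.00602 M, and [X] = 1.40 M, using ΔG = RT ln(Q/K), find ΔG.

ΔG = -5.10 kJ/mol

Qc = [G]·[E]³·[A₂B]² / ([DE₂]³·[M]³·[X]²) = (0.109)·(0.00602)³·(1.48)² / ((0.160)³·(0.00197)³·(1.40)²) = 849
ΔG = RT ln(Qc/Kc) = (8.314 J mol⁻¹ K⁻¹)(298 K) × ln(849/6640)
   = (2.478 kJ/mol)(-2.057) = -5.10 kJ/mol
ΔG < 0, so the forward reaction is spontaneous (proceeds forward).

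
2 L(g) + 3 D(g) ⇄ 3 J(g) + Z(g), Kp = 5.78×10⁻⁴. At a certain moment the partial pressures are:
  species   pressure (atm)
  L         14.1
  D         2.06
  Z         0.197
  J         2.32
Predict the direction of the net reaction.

Qp = P(J)³·P(Z) / (P(L)²·P(D)³) = (2.32)³·(0.197) / ((14.1)²·(2.06)³) = 0.00142
Qp = 0.00142 > Kp = 5.78×10⁻⁴, so the reverse reaction proceeds.

in the reverse direction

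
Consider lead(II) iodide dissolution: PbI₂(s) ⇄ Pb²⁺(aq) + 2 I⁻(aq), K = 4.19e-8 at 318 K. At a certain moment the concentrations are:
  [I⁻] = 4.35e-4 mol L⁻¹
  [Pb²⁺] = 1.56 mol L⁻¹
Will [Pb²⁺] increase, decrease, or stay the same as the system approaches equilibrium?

decrease

(PbI₂ is a pure solid — omitted from Q.)
Q = [Pb²⁺]·[I⁻]² = (1.56)·(4.35e-4)² = 2.95e-7
Q = 2.95e-7 > K = 4.19e-8: net reverse reaction.
Pb²⁺ is a product, so it decreases.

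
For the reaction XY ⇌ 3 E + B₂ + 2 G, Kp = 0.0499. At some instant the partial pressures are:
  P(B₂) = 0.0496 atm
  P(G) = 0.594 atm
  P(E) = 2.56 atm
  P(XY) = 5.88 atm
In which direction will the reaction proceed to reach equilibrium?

Qp = P(E)³·P(B₂)·P(G)² / P(XY) = (2.56)³·(0.0496)·(0.594)² / (5.88) = 0.0499
Qp = 0.0499 = Kp, so the system is already at equilibrium.

neither direction; the system is at equilibrium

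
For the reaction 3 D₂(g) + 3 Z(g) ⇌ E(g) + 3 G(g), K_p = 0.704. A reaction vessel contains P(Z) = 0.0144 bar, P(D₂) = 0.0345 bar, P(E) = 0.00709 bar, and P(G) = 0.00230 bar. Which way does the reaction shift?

Q_p = P(E)·P(G)³ / (P(D₂)³·P(Z)³) = (0.00709)·(0.00230)³ / ((0.0345)³·(0.0144)³) = 0.704
Q_p = 0.704 = K_p, so the system is already at equilibrium.

at equilibrium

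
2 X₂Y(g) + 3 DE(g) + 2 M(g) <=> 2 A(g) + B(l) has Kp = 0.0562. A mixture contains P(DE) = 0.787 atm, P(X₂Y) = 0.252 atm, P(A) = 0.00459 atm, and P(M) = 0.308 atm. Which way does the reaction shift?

in the forward direction

(B is a pure liquid — omitted from Qp.)
Qp = P(A)² / (P(X₂Y)²·P(DE)³·P(M)²) = (0.00459)² / ((0.252)²·(0.787)³·(0.308)²) = 0.00717
Qp = 0.00717 < Kp = 0.0562, so the forward reaction proceeds.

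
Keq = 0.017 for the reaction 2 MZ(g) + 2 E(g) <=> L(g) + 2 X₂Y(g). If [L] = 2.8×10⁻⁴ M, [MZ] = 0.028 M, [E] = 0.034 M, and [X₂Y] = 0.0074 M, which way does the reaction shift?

Q = [L]·[X₂Y]² / ([MZ]²·[E]²) = (2.8×10⁻⁴)·(0.0074)² / ((0.028)²·(0.034)²) = 0.017
Q = 0.017 = Keq, so the system is already at equilibrium.

neither direction; the system is at equilibrium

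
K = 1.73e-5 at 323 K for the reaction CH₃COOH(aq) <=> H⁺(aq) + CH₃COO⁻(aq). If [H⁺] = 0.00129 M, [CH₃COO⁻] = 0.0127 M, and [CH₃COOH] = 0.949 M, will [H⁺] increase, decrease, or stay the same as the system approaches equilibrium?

Q = [H⁺]·[CH₃COO⁻] / [CH₃COOH] = (0.00129)·(0.0127) / (0.949) = 1.73e-5
Q = 1.73e-5 = K; the system is at equilibrium.

stay the same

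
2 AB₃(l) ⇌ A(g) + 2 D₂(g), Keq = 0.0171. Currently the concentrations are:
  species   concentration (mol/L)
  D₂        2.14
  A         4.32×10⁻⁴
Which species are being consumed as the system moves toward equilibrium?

(AB₃ is a pure liquid — omitted from Q.)
Q = [A]·[D₂]² = (4.32×10⁻⁴)·(2.14)² = 0.00198
Q = 0.00198 < Keq = 0.0171: net forward reaction.

AB₃ (reactants)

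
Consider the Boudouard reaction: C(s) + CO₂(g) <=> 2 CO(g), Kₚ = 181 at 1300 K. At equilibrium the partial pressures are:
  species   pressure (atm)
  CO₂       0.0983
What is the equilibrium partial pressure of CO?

(C is a pure solid — omitted from Kₚ.)
At equilibrium, Kₚ = P(CO)² / P(CO₂) = 181.
(P(CO))² / (0.0983) = 181
P(CO)² = 17.8 ⇒ P(CO) = 4.22 atm

P(CO) = 4.22 atm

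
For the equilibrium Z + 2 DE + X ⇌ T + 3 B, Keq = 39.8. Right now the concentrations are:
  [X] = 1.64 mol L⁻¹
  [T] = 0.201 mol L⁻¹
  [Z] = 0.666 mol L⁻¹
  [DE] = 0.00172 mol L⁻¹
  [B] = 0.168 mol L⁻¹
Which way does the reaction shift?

in the reverse direction

Q = [T]·[B]³ / ([Z]·[DE]²·[X]) = (0.201)·(0.168)³ / ((0.666)·(0.00172)²·(1.64)) = 295
Q = 295 > Keq = 39.8, so the reverse reaction proceeds.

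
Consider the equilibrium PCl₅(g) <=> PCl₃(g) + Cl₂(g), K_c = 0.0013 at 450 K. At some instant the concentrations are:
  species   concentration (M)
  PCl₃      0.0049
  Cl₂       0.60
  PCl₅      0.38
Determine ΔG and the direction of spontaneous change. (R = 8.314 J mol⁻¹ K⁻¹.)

Q_c = [PCl₃]·[Cl₂] / [PCl₅] = (0.0049)·(0.60) / (0.38) = 0.00774
ΔG = RT ln(Q_c/K_c) = (8.314 J mol⁻¹ K⁻¹)(450 K) × ln(0.00774/0.0013)
   = (3.741 kJ/mol)(1.784) = 6.67 kJ/mol
ΔG > 0, so the forward reaction is non-spontaneous (proceeds in reverse).

ΔG = 6.67 kJ/mol; the forward reaction is non-spontaneous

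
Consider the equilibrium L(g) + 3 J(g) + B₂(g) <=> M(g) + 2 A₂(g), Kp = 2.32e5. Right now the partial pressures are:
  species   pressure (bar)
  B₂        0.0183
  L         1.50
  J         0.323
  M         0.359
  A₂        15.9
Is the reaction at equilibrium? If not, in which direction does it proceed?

to the right

Qp = P(M)·P(A₂)² / (P(L)·P(J)³·P(B₂)) = (0.359)·(15.9)² / ((1.50)·(0.323)³·(0.0183)) = 98100
Qp = 98100 < Kp = 2.32e5, so the forward reaction proceeds.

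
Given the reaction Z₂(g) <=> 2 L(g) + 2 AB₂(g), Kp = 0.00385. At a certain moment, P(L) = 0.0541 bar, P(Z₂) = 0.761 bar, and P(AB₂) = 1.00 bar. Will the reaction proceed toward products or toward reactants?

Qp = P(L)²·P(AB₂)² / P(Z₂) = (0.0541)²·(1.00)² / (0.761) = 0.00385
Qp = 0.00385 = Kp, so the system is already at equilibrium.

at equilibrium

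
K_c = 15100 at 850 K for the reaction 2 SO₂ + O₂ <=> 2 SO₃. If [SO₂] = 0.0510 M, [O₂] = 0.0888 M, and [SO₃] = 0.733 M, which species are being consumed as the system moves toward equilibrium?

Q_c = [SO₃]² / ([SO₂]²·[O₂]) = (0.733)² / ((0.0510)²·(0.0888)) = 2330
Q_c = 2330 < K_c = 15100: net forward reaction.

SO₂, O₂ (reactants)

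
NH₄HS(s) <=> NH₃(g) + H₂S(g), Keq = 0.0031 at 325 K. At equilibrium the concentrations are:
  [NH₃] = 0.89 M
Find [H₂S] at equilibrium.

[H₂S] = 0.0035 M

(NH₄HS is a pure solid — omitted from Keq.)
At equilibrium, Keq = [NH₃]·[H₂S] = 0.0031.
(0.89)·([H₂S]) = 0.0031
[H₂S] = 0.00348 = 0.0035 M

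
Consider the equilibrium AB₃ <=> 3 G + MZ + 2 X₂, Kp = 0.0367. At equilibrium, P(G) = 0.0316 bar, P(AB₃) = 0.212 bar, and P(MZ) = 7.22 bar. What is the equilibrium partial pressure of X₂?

P(X₂) = 5.84 bar

At equilibrium, Kp = P(G)³·P(MZ)·P(X₂)² / P(AB₃) = 0.0367.
(0.0316)³·(7.22)·(P(X₂))² / (0.212) = 0.0367
P(X₂)² = 34.2 ⇒ P(X₂) = 5.84 bar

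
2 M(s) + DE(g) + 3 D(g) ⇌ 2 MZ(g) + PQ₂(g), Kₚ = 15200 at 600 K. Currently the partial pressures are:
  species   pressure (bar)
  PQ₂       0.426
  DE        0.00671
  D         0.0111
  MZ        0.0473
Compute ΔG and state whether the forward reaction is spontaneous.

(M is a pure solid — omitted from Qₚ.)
Qₚ = P(MZ)²·P(PQ₂) / (P(DE)·P(D)³) = (0.0473)²·(0.426) / ((0.00671)·(0.0111)³) = 1.04e5
ΔG = RT ln(Qₚ/Kₚ) = (8.314 J mol⁻¹ K⁻¹)(600 K) × ln(1.04e5/15200)
   = (4.988 kJ/mol)(1.923) = 9.59 kJ/mol
ΔG > 0, so the forward reaction is non-spontaneous (proceeds in reverse).

ΔG = 9.59 kJ/mol; the forward reaction is non-spontaneous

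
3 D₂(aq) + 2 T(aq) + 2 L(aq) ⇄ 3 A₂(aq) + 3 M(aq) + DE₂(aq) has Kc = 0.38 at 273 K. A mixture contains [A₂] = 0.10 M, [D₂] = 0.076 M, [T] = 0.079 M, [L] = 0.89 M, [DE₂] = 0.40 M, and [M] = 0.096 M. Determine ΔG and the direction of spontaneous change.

Qc = [A₂]³·[M]³·[DE₂] / ([D₂]³·[T]²·[L]²) = (0.10)³·(0.096)³·(0.40) / ((0.076)³·(0.079)²·(0.89)²) = 0.163
ΔG = RT ln(Qc/Kc) = (8.314 J mol⁻¹ K⁻¹)(273 K) × ln(0.163/0.38)
   = (2.270 kJ/mol)(-0.8464) = -1.92 kJ/mol
ΔG < 0, so the forward reaction is spontaneous (proceeds forward).

ΔG = -1.92 kJ/mol; the forward reaction is spontaneous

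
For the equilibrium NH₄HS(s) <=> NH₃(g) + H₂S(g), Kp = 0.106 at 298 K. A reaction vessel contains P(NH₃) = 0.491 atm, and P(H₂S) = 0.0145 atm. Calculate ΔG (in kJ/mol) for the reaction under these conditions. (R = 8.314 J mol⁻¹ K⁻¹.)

ΔG = -6.69 kJ/mol

(NH₄HS is a pure solid — omitted from Qp.)
Qp = P(NH₃)·P(H₂S) = (0.491)·(0.0145) = 0.00712
ΔG = RT ln(Qp/Kp) = (8.314 J mol⁻¹ K⁻¹)(298 K) × ln(0.00712/0.106)
   = (2.478 kJ/mol)(-2.701) = -6.69 kJ/mol
ΔG < 0, so the forward reaction is spontaneous (proceeds forward).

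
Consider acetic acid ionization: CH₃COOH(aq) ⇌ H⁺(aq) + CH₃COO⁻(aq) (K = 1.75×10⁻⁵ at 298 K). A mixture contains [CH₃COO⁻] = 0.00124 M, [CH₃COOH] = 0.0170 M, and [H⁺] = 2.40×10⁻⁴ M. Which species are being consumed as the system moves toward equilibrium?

Q = [H⁺]·[CH₃COO⁻] / [CH₃COOH] = (2.40×10⁻⁴)·(0.00124) / (0.0170) = 1.75×10⁻⁵
Q = 1.75×10⁻⁵ = K; the system is at equilibrium.

none (at equilibrium)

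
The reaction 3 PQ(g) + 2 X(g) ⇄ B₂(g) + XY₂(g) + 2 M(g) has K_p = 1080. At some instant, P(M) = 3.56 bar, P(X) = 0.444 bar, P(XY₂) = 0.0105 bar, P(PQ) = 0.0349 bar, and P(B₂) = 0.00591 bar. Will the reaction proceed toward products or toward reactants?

Q_p = P(B₂)·P(XY₂)·P(M)² / (P(PQ)³·P(X)²) = (0.00591)·(0.0105)·(3.56)² / ((0.0349)³·(0.444)²) = 93.9
Q_p = 93.9 < K_p = 1080, so the forward reaction proceeds.

forward (toward products)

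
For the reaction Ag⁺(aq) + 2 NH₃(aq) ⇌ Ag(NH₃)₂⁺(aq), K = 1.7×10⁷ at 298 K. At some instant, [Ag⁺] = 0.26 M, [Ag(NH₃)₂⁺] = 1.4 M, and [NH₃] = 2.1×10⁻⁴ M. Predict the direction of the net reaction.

Q = [Ag(NH₃)₂⁺] / ([Ag⁺]·[NH₃]²) = (1.4) / ((0.26)·(2.1×10⁻⁴)²) = 1.2×10⁸
Q = 1.2×10⁸ > K = 1.7×10⁷, so the reverse reaction proceeds.

to the left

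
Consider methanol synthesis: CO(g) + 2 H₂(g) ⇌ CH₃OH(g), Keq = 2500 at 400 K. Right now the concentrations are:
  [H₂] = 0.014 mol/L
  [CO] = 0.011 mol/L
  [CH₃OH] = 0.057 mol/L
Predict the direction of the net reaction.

Q = [CH₃OH] / ([CO]·[H₂]²) = (0.057) / ((0.011)·(0.014)²) = 26000
Q = 26000 > Keq = 2500, so the reverse reaction proceeds.

in the reverse direction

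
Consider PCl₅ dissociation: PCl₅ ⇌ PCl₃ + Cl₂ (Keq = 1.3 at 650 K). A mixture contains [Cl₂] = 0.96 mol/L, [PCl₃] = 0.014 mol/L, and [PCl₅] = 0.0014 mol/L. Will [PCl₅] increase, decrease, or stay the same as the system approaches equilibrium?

increase

Q = [PCl₃]·[Cl₂] / [PCl₅] = (0.014)·(0.96) / (0.0014) = 9.6
Q = 9.6 > Keq = 1.3: net reverse reaction.
PCl₅ is a reactant, so it increases.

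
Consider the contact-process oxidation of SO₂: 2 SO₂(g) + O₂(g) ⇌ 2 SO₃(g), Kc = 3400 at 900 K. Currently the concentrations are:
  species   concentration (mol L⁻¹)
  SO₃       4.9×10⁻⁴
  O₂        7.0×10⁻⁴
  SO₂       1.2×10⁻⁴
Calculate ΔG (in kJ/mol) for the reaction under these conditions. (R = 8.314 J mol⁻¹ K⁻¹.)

ΔG = 14.6 kJ/mol

Qc = [SO₃]² / ([SO₂]²·[O₂]) = (4.9×10⁻⁴)² / ((1.2×10⁻⁴)²·(7.0×10⁻⁴)) = 23800
ΔG = RT ln(Qc/Kc) = (8.314 J mol⁻¹ K⁻¹)(900 K) × ln(23800/3400)
   = (7.483 kJ/mol)(1.946) = 14.6 kJ/mol
ΔG > 0, so the forward reaction is non-spontaneous (proceeds in reverse).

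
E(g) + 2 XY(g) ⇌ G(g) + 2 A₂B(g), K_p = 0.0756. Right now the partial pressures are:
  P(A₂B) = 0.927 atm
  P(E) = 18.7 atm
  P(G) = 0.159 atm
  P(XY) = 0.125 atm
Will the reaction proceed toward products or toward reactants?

Q_p = P(G)·P(A₂B)² / (P(E)·P(XY)²) = (0.159)·(0.927)² / ((18.7)·(0.125)²) = 0.468
Q_p = 0.468 > K_p = 0.0756, so the reverse reaction proceeds.

to the left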